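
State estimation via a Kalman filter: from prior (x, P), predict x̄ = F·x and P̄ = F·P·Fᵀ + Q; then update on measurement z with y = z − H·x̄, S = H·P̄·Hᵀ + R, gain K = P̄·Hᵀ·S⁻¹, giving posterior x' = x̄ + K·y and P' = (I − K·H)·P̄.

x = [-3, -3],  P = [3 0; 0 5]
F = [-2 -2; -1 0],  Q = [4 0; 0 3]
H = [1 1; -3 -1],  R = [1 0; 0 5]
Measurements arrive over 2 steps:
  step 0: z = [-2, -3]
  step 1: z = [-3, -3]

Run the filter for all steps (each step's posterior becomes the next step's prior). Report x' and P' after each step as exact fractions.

step 0: x̄ = F·x = [12, 3]
step 0: P̄ = F·P·Fᵀ + Q = [36 6; 6 6]
step 0: y = z − H·x̄ = [-17, 36]
step 0: S = H·P̄·Hᵀ + R = [55 -138; -138 371]
step 0: K = P̄·Hᵀ·S⁻¹ = [-150/1361 -474/1361; 1140/1361 336/1361]
step 0: x' = x̄ + K·y = [1818/1361, -3201/1361]
step 0: P' = (I − K·H)·P̄ = [1260/1361 -1410/1361; -1410/1361 2550/1361]
step 1: x̄ = F·x = [2766/1361, -1818/1361]
step 1: P̄ = F·P·Fᵀ + Q = [9404/1361 -300/1361; -300/1361 5343/1361]
step 1: y = z − H·x̄ = [-5031/1361, 2397/1361]
step 1: S = H·P̄·Hᵀ + R = [15508/1361 -32355/1361; -32355/1361 94984/1361]
step 1: K = P̄·Hᵀ·S⁻¹ = [-28184/313127 -101616/313127; 246327/313127 69261/313127]
step 1: x' = x̄ + K·y = [561594/313127, -1206846/313127]
step 1: P' = (I − K·H)·P̄ = [268132/313127 -296316/313127; -296316/313127 542643/313127]

step 0: x' = [1818/1361, -3201/1361], P' = [1260/1361 -1410/1361; -1410/1361 2550/1361]
step 1: x' = [561594/313127, -1206846/313127], P' = [268132/313127 -296316/313127; -296316/313127 542643/313127]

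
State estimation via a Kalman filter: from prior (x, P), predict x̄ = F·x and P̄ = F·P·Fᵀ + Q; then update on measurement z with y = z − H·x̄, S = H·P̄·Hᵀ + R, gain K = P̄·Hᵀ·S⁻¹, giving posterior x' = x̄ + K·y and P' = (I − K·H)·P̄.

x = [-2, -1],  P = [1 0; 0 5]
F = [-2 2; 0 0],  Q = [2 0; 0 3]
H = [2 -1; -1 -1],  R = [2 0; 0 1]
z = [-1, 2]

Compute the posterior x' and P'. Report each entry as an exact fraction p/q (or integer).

x̄ = F·x = [2, 0]
P̄ = F·P·Fᵀ + Q = [26 0; 0 3]
y = z − H·x̄ = [-5, 4]
S = H·P̄·Hᵀ + R = [109 -49; -49 30]
K = P̄·Hᵀ·S⁻¹ = [26/79 -26/79; -3/11 -6/11]
x' = x̄ + K·y = [-76/79, -9/11]
P' = (I − K·H)·P̄ = [26/79 0; 0 6/11]

x' = [-76/79, -9/11]
P' = [26/79 0; 0 6/11]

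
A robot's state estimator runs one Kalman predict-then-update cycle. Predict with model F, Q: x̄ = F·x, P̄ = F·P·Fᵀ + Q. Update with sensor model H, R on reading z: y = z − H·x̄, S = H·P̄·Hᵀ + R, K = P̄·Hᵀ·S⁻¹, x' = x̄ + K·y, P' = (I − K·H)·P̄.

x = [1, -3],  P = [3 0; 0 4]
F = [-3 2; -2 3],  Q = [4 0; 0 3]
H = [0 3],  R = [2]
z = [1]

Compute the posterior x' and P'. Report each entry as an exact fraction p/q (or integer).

x̄ = F·x = [-9, -11]
P̄ = F·P·Fᵀ + Q = [47 42; 42 51]
y = z − H·x̄ = [34]
S = H·P̄·Hᵀ + R = [461]
K = P̄·Hᵀ·S⁻¹ = [126/461; 153/461]
x' = x̄ + K·y = [135/461, 131/461]
P' = (I − K·H)·P̄ = [5791/461 84/461; 84/461 102/461]

x' = [135/461, 131/461]
P' = [5791/461 84/461; 84/461 102/461]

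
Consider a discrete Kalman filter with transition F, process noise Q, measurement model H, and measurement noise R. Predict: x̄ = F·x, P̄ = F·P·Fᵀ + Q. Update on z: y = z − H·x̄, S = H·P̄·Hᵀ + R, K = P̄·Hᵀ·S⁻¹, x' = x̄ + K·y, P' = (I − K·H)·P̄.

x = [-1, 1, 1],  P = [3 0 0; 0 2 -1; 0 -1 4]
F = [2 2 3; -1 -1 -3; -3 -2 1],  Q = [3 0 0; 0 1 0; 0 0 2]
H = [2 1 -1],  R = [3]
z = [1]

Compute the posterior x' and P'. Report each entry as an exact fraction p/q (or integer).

x̄ = F·x = [3, -3, 2]
P̄ = F·P·Fᵀ + Q = [47 -37 -10; -37 36 -4; -10 -4 45]
y = z − H·x̄ = [0]
S = H·P̄·Hᵀ + R = [172]
K = P̄·Hᵀ·S⁻¹ = [67/172; -17/86; -69/172]
x' = x̄ + K·y = [3, -3, 2]
P' = (I − K·H)·P̄ = [3595/172 -2043/86 2903/172; -2043/86 1259/43 -1517/86; 2903/172 -1517/86 2979/172]

x' = [3, -3, 2]
P' = [3595/172 -2043/86 2903/172; -2043/86 1259/43 -1517/86; 2903/172 -1517/86 2979/172]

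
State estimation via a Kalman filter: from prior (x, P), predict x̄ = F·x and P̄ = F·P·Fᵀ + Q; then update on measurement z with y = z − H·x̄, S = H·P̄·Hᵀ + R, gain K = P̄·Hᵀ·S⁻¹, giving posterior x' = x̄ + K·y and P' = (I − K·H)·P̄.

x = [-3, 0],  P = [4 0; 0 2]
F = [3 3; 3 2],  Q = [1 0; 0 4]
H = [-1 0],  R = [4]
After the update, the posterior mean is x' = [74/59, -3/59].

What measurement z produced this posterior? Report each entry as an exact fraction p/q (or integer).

z = [-2]

x̄ = F·x = [-9, -9]
P̄ = F·P·Fᵀ + Q = [55 48; 48 48]
S = H·P̄·Hᵀ + R = [59]
K = P̄·Hᵀ·S⁻¹ = [-55/59; -48/59]
x' − x̄ = [605/59, 528/59] = K·y
y = (KᵀK)⁻¹·Kᵀ·(x' − x̄) = [-11]
z = y + H·x̄ = [-11] + [9] = [-2]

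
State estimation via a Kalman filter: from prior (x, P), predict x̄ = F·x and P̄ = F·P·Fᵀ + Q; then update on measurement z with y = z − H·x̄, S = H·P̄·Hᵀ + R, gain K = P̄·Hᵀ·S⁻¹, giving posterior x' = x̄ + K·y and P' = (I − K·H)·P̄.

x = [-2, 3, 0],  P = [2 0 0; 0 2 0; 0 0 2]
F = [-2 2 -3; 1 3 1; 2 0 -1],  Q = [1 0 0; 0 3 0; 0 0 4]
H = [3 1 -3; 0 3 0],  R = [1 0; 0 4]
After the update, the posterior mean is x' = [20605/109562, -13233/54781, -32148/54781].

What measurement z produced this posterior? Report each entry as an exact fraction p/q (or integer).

z = [2, -1]

x̄ = F·x = [10, 7, -4]
P̄ = F·P·Fᵀ + Q = [35 2 -2; 2 25 2; -2 2 14]
S = H·P̄·Hᵀ + R = [503 75; 75 229]
K = P̄·Hᵀ·S⁻¹ = [25427/109562 -5457/109562; 50/54781 17925/54781; -5492/54781 3234/54781]
x' − x̄ = [-1075015/109562, -396700/54781, 186976/54781] = K·y
y = (KᵀK)⁻¹·Kᵀ·(x' − x̄) = [-47, -22]
z = y + H·x̄ = [-47, -22] + [49, 21] = [2, -1]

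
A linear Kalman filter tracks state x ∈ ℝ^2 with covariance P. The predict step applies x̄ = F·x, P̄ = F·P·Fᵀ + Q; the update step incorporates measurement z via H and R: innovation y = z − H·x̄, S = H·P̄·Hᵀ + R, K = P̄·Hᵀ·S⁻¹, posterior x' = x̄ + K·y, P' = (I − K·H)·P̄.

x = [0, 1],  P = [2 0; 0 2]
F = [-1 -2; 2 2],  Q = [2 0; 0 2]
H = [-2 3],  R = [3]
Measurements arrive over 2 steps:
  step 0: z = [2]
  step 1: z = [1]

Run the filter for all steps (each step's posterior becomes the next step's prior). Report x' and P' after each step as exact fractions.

step 0: x' = [-78/119, 30/119], P' = [228/119 132/119; 132/119 114/119]
step 1: x' = [-22178/50563, 1626/50563], P' = [76674/50563 43104/50563; 43104/50563 40130/50563]

step 0: x̄ = F·x = [-2, 2]
step 0: P̄ = F·P·Fᵀ + Q = [12 -12; -12 18]
step 0: y = z − H·x̄ = [-8]
step 0: S = H·P̄·Hᵀ + R = [357]
step 0: K = P̄·Hᵀ·S⁻¹ = [-20/119; 26/119]
step 0: x' = x̄ + K·y = [-78/119, 30/119]
step 0: P' = (I − K·H)·P̄ = [228/119 132/119; 132/119 114/119]
step 1: x̄ = F·x = [18/119, -96/119]
step 1: P̄ = F·P·Fᵀ + Q = [1450/119 -1704/119; -1704/119 2662/119]
step 1: y = z − H·x̄ = [443/119]
step 1: S = H·P̄·Hᵀ + R = [50563/119]
step 1: K = P̄·Hᵀ·S⁻¹ = [-8012/50563; 11394/50563]
step 1: x' = x̄ + K·y = [-22178/50563, 1626/50563]
step 1: P' = (I − K·H)·P̄ = [76674/50563 43104/50563; 43104/50563 40130/50563]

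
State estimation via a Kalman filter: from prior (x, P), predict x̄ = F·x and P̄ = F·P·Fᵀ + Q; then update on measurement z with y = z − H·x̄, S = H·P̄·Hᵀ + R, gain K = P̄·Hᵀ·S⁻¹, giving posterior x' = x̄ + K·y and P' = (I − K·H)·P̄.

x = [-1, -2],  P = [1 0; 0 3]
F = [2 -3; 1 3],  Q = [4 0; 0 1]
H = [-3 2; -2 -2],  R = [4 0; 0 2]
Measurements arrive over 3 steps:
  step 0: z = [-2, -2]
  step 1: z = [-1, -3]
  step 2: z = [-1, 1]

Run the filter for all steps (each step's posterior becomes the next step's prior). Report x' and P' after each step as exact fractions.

step 0: x' = [15588/20347, 1291/20347], P' = [4820/20347 -880/20347; -880/20347 6746/20347]
step 1: x' = [4194205/5120443, 11328128/15361329], P' = [1193264/5120443 -215582/5120443; -215582/5120443 4745405/15361329]
step 2: x' = [11366473/811573001, -413909311/2434719003], P' = [189028208/811573001 -101825342/2434719003; -101825342/2434719003 2248693219/7304157009]

step 0: x̄ = F·x = [4, -7]
step 0: P̄ = F·P·Fᵀ + Q = [35 -25; -25 29]
step 0: y = z − H·x̄ = [24, -8]
step 0: S = H·P̄·Hᵀ + R = [735 44; 44 58]
step 0: K = P̄·Hᵀ·S⁻¹ = [-4055/20347 -3940/20347; 4033/20347 -5866/20347]
step 0: x' = x̄ + K·y = [15588/20347, 1291/20347]
step 0: P' = (I − K·H)·P̄ = [4820/20347 -880/20347; -880/20347 6746/20347]
step 1: x̄ = F·x = [27303/20347, 19461/20347]
step 1: P̄ = F·P·Fᵀ + Q = [171942/20347 -53714/20347; -53714/20347 80601/20347]
step 1: y = z − H·x̄ = [22640/20347, 32487/20347]
step 1: S = H·P̄·Hᵀ + R = [2595838/20347 601820/20347; 601820/20347 621154/20347]
step 1: K = P̄·Hᵀ·S⁻¹ = [-1002739/5120443 -977682/5120443; 2857762/15361329 -4098659/15361329]
step 1: x' = x̄ + K·y = [4194205/5120443, 11328128/15361329]
step 1: P' = (I − K·H)·P̄ = [1193264/5120443 -215582/5120443; -215582/5120443 4745405/15361329]
step 2: x̄ = F·x = [-154722/269497, 15522333/5120443]
step 2: P̄ = F·P·Fᵀ + Q = [2214633/269497 -657707/269497; -657707/269497 19256430/5120443]
step 2: y = z − H·x̄ = [-44984263/5120443, 30285673/5120443]
step 2: S = H·P̄·Hᵀ + R = [626166931/5120443 150449576/5120443; 150449576/5120443 155607250/5120443]
step 2: K = P̄·Hᵀ·S⁻¹ = [-476226139/2434719003 -465259282/2434719003; 1353453629/7304157009 -1943217193/7304157009]
step 2: x' = x̄ + K·y = [11366473/811573001, -413909311/2434719003]
step 2: P' = (I − K·H)·P̄ = [189028208/811573001 -101825342/2434719003; -101825342/2434719003 2248693219/7304157009]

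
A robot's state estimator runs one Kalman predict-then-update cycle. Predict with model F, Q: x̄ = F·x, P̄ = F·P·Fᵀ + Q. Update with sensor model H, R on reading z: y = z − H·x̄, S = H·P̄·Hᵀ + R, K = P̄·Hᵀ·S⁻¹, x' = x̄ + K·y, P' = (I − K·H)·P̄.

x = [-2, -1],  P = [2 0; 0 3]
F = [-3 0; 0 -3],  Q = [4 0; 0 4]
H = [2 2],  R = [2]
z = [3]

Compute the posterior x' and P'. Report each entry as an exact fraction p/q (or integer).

x̄ = F·x = [6, 3]
P̄ = F·P·Fᵀ + Q = [22 0; 0 31]
y = z − H·x̄ = [-15]
S = H·P̄·Hᵀ + R = [214]
K = P̄·Hᵀ·S⁻¹ = [22/107; 31/107]
x' = x̄ + K·y = [312/107, -144/107]
P' = (I − K·H)·P̄ = [1386/107 -1364/107; -1364/107 1395/107]

x' = [312/107, -144/107]
P' = [1386/107 -1364/107; -1364/107 1395/107]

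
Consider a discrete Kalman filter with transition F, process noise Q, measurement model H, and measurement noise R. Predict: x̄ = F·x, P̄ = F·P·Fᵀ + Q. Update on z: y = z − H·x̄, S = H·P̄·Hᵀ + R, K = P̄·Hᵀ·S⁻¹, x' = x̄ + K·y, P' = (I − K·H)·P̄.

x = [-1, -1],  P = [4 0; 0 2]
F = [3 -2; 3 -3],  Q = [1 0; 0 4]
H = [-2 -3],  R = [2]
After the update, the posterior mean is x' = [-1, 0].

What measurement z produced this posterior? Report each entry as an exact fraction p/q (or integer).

x̄ = F·x = [-1, 0]
P̄ = F·P·Fᵀ + Q = [45 48; 48 58]
S = H·P̄·Hᵀ + R = [1280]
K = P̄·Hᵀ·S⁻¹ = [-117/640; -27/128]
x' − x̄ = [0, 0] = K·y
y = (KᵀK)⁻¹·Kᵀ·(x' − x̄) = [0]
z = y + H·x̄ = [0] + [2] = [2]

z = [2]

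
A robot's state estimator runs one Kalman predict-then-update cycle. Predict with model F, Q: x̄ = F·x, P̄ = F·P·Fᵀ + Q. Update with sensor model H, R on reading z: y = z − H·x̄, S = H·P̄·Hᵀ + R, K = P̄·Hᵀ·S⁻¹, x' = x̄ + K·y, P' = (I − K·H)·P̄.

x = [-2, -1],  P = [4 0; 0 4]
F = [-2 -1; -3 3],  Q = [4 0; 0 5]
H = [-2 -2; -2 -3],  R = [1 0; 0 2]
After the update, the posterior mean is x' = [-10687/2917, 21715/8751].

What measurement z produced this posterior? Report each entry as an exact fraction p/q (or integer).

x̄ = F·x = [5, 3]
P̄ = F·P·Fᵀ + Q = [24 12; 12 77]
S = H·P̄·Hᵀ + R = [501 678; 678 935]
K = P̄·Hᵀ·S⁻¹ = [-3456/2917 2244/2917; 6460/8751 -2357/2917]
x' − x̄ = [-25272/2917, -4538/8751] = K·y
y = (KᵀK)⁻¹·Kᵀ·(x' − x̄) = [19, 18]
z = y + H·x̄ = [19, 18] + [-16, -19] = [3, -1]

z = [3, -1]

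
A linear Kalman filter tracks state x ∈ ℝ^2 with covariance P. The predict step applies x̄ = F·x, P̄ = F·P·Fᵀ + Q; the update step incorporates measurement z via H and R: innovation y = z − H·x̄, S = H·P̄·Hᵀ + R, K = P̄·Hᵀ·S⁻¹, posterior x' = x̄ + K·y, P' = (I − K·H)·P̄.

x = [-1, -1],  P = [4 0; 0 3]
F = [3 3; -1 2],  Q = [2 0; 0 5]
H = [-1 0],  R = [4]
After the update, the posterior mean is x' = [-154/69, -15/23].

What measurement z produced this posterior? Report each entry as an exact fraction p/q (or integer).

x̄ = F·x = [-6, -1]
P̄ = F·P·Fᵀ + Q = [65 6; 6 21]
S = H·P̄·Hᵀ + R = [69]
K = P̄·Hᵀ·S⁻¹ = [-65/69; -2/23]
x' − x̄ = [260/69, 8/23] = K·y
y = (KᵀK)⁻¹·Kᵀ·(x' − x̄) = [-4]
z = y + H·x̄ = [-4] + [6] = [2]

z = [2]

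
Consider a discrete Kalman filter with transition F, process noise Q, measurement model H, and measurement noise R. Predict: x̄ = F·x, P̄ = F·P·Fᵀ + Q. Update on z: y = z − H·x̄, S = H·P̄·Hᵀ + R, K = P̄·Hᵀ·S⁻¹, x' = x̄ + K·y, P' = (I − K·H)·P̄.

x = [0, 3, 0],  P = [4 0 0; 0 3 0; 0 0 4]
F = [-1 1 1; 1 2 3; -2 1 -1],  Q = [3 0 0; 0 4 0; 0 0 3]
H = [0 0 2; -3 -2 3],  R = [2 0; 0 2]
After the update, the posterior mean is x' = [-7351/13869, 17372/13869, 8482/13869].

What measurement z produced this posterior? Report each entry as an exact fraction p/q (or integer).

x̄ = F·x = [3, 6, 3]
P̄ = F·P·Fᵀ + Q = [14 14 7; 14 56 -14; 7 -14 26]
S = H·P̄·Hᵀ + R = [106 170; 170 796]
K = P̄·Hᵀ·S⁻¹ = [9737/27738 -3787/27738; 2758/13869 -4004/13869; 13471/27738 85/27738]
x' − x̄ = [-48958/13869, -65842/13869, -33125/13869] = K·y
y = (KᵀK)⁻¹·Kᵀ·(x' − x̄) = [-5, 13]
z = y + H·x̄ = [-5, 13] + [6, -12] = [1, 1]

z = [1, 1]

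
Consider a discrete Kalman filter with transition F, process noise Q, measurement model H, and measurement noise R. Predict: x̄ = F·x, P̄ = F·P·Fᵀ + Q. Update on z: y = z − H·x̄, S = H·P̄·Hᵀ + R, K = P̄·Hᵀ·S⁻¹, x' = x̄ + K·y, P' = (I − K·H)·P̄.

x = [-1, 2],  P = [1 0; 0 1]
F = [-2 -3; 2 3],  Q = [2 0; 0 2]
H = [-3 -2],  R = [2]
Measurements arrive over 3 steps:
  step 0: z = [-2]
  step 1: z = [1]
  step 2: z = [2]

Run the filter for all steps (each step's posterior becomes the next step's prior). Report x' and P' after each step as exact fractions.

step 0: x' = [-50/41, 110/41], P' = [254/41 -362/41; -362/41 534/41]
step 1: x' = [-3392/1313, 4337/1313], P' = [13712/1313 -19706/1313; -19706/1313 28902/1313]
step 2: x' = [-1083/403, 13298/4433], P' = [5032/403 -7246/403; -7246/403 116742/4433]

step 0: x̄ = F·x = [-4, 4]
step 0: P̄ = F·P·Fᵀ + Q = [15 -13; -13 15]
step 0: y = z − H·x̄ = [-6]
step 0: S = H·P̄·Hᵀ + R = [41]
step 0: K = P̄·Hᵀ·S⁻¹ = [-19/41; 9/41]
step 0: x' = x̄ + K·y = [-50/41, 110/41]
step 0: P' = (I − K·H)·P̄ = [254/41 -362/41; -362/41 534/41]
step 1: x̄ = F·x = [-230/41, 230/41]
step 1: P̄ = F·P·Fᵀ + Q = [1560/41 -1478/41; -1478/41 1560/41]
step 1: y = z − H·x̄ = [-189/41]
step 1: S = H·P̄·Hᵀ + R = [2626/41]
step 1: K = P̄·Hᵀ·S⁻¹ = [-862/1313; 657/1313]
step 1: x' = x̄ + K·y = [-3392/1313, 4337/1313]
step 1: P' = (I − K·H)·P̄ = [13712/1313 -19706/1313; -19706/1313 28902/1313]
step 2: x̄ = F·x = [-479/101, 479/101]
step 2: P̄ = F·P·Fᵀ + Q = [6240/101 -6038/101; -6038/101 6240/101]
step 2: y = z − H·x̄ = [-277/101]
step 2: S = H·P̄·Hᵀ + R = [8866/101]
step 2: K = P̄·Hᵀ·S⁻¹ = [-302/403; 2817/4433]
step 2: x' = x̄ + K·y = [-1083/403, 13298/4433]
step 2: P' = (I − K·H)·P̄ = [5032/403 -7246/403; -7246/403 116742/4433]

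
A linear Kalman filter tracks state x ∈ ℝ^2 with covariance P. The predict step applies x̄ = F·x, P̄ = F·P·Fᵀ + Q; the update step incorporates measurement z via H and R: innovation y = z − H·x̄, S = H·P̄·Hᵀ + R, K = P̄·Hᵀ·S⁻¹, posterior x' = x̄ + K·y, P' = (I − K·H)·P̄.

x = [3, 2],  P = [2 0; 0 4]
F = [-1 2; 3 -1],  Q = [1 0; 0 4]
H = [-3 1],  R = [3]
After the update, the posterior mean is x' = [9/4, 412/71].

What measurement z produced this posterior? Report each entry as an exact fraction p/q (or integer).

x̄ = F·x = [1, 7]
P̄ = F·P·Fᵀ + Q = [19 -14; -14 26]
S = H·P̄·Hᵀ + R = [284]
K = P̄·Hᵀ·S⁻¹ = [-1/4; 17/71]
x' − x̄ = [5/4, -85/71] = K·y
y = (KᵀK)⁻¹·Kᵀ·(x' − x̄) = [-5]
z = y + H·x̄ = [-5] + [4] = [-1]

z = [-1]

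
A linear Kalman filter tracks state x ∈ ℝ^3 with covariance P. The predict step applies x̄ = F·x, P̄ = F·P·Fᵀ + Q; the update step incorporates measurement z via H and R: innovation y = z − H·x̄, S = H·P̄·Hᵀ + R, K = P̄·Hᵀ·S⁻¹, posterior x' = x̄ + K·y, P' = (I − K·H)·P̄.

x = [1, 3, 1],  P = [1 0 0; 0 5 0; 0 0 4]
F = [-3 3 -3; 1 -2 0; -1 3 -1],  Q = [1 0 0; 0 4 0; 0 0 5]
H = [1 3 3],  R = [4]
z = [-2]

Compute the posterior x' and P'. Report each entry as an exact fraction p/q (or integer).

x̄ = F·x = [3, -5, 7]
P̄ = F·P·Fᵀ + Q = [91 -33 60; -33 25 -31; 60 -31 55]
y = z − H·x̄ = [-11]
S = H·P̄·Hᵀ + R = [419]
K = P̄·Hᵀ·S⁻¹ = [172/419; -51/419; 132/419]
x' = x̄ + K·y = [-635/419, -1534/419, 1481/419]
P' = (I − K·H)·P̄ = [8545/419 -5055/419 2436/419; -5055/419 7874/419 -6257/419; 2436/419 -6257/419 5621/419]

x' = [-635/419, -1534/419, 1481/419]
P' = [8545/419 -5055/419 2436/419; -5055/419 7874/419 -6257/419; 2436/419 -6257/419 5621/419]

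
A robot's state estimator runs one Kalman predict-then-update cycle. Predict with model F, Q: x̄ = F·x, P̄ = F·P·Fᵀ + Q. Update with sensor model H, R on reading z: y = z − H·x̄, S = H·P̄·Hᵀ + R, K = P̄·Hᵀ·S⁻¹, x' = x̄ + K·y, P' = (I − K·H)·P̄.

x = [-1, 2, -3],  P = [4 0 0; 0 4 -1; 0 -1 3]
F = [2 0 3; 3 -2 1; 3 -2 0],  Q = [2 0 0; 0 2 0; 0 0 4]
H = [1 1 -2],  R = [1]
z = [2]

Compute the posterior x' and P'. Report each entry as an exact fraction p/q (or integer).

x̄ = F·x = [-11, -10, -7]
P̄ = F·P·Fᵀ + Q = [45 39 30; 39 61 54; 30 54 56]
y = z − H·x̄ = [9]
S = H·P̄·Hᵀ + R = [73]
K = P̄·Hᵀ·S⁻¹ = [24/73; -8/73; -28/73]
x' = x̄ + K·y = [-587/73, -802/73, -763/73]
P' = (I − K·H)·P̄ = [2709/73 3039/73 2862/73; 3039/73 4389/73 3718/73; 2862/73 3718/73 3304/73]

x' = [-587/73, -802/73, -763/73]
P' = [2709/73 3039/73 2862/73; 3039/73 4389/73 3718/73; 2862/73 3718/73 3304/73]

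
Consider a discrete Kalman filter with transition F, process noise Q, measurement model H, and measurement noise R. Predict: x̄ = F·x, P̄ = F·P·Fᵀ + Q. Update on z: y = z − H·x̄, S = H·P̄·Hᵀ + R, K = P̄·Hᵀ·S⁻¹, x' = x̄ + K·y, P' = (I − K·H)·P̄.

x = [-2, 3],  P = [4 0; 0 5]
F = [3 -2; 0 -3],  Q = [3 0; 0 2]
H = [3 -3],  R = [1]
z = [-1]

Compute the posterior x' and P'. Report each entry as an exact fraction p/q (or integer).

x̄ = F·x = [-12, -9]
P̄ = F·P·Fᵀ + Q = [59 30; 30 47]
y = z − H·x̄ = [8]
S = H·P̄·Hᵀ + R = [415]
K = P̄·Hᵀ·S⁻¹ = [87/415; -51/415]
x' = x̄ + K·y = [-4284/415, -4143/415]
P' = (I − K·H)·P̄ = [16916/415 16887/415; 16887/415 16904/415]

x' = [-4284/415, -4143/415]
P' = [16916/415 16887/415; 16887/415 16904/415]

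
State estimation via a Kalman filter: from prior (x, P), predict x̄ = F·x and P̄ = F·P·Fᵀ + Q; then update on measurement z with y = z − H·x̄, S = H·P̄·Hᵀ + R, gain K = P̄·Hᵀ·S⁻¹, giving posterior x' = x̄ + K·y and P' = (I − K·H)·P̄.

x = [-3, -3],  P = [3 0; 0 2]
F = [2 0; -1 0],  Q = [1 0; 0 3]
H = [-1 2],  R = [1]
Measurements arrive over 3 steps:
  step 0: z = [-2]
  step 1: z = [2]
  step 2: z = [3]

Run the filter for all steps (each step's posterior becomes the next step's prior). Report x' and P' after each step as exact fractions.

step 0: x' = [-11/31, -33/31], P' = [181/62 39/31; 39/31 24/31]
step 1: x' = [-887/941, 493/941], P' = [5471/1882 1179/941; 1179/941 1453/1882]
step 2: x' = [-89763/56942, 20447/28471], P' = [165421/56942 35649/28471; 35649/28471 43943/56942]

step 0: x̄ = F·x = [-6, 3]
step 0: P̄ = F·P·Fᵀ + Q = [13 -6; -6 6]
step 0: y = z − H·x̄ = [-14]
step 0: S = H·P̄·Hᵀ + R = [62]
step 0: K = P̄·Hᵀ·S⁻¹ = [-25/62; 9/31]
step 0: x' = x̄ + K·y = [-11/31, -33/31]
step 0: P' = (I − K·H)·P̄ = [181/62 39/31; 39/31 24/31]
step 1: x̄ = F·x = [-22/31, 11/31]
step 1: P̄ = F·P·Fᵀ + Q = [393/31 -181/31; -181/31 367/62]
step 1: y = z − H·x̄ = [18/31]
step 1: S = H·P̄·Hᵀ + R = [1882/31]
step 1: K = P̄·Hᵀ·S⁻¹ = [-755/1882; 274/941]
step 1: x' = x̄ + K·y = [-887/941, 493/941]
step 1: P' = (I − K·H)·P̄ = [5471/1882 1179/941; 1179/941 1453/1882]
step 2: x̄ = F·x = [-1774/941, 887/941]
step 2: P̄ = F·P·Fᵀ + Q = [11883/941 -5471/941; -5471/941 11117/1882]
step 2: y = z − H·x̄ = [-725/941]
step 2: S = H·P̄·Hᵀ + R = [56942/941]
step 2: K = P̄·Hᵀ·S⁻¹ = [-22825/56942; 8294/28471]
step 2: x' = x̄ + K·y = [-89763/56942, 20447/28471]
step 2: P' = (I − K·H)·P̄ = [165421/56942 35649/28471; 35649/28471 43943/56942]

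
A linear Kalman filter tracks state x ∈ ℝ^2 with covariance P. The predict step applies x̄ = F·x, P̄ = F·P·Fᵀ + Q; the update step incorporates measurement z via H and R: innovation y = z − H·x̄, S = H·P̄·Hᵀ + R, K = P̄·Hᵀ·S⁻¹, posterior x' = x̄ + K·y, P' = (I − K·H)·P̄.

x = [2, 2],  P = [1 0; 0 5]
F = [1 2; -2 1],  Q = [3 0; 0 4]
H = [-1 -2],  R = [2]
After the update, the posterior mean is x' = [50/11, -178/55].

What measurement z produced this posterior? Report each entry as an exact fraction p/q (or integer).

x̄ = F·x = [6, -2]
P̄ = F·P·Fᵀ + Q = [24 8; 8 13]
S = H·P̄·Hᵀ + R = [110]
K = P̄·Hᵀ·S⁻¹ = [-4/11; -17/55]
x' − x̄ = [-16/11, -68/55] = K·y
y = (KᵀK)⁻¹·Kᵀ·(x' − x̄) = [4]
z = y + H·x̄ = [4] + [-2] = [2]

z = [2]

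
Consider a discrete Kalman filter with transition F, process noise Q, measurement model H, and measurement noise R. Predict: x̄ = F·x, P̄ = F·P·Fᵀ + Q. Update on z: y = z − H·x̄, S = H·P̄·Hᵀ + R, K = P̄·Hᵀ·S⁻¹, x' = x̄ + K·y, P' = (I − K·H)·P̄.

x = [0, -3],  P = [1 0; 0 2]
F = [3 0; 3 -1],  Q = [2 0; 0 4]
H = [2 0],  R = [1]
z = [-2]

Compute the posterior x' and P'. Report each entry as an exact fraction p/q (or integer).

x' = [-44/45, 11/5]
P' = [11/45 1/5; 1/5 39/5]

x̄ = F·x = [0, 3]
P̄ = F·P·Fᵀ + Q = [11 9; 9 15]
y = z − H·x̄ = [-2]
S = H·P̄·Hᵀ + R = [45]
K = P̄·Hᵀ·S⁻¹ = [22/45; 2/5]
x' = x̄ + K·y = [-44/45, 11/5]
P' = (I − K·H)·P̄ = [11/45 1/5; 1/5 39/5]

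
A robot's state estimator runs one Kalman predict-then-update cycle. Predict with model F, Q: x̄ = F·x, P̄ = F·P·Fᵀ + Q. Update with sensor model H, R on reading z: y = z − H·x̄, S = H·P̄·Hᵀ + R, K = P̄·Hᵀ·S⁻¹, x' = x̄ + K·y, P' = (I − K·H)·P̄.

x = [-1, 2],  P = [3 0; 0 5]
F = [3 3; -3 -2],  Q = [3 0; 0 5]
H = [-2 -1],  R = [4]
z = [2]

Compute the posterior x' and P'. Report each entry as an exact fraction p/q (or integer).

x̄ = F·x = [3, -1]
P̄ = F·P·Fᵀ + Q = [75 -57; -57 52]
y = z − H·x̄ = [7]
S = H·P̄·Hᵀ + R = [128]
K = P̄·Hᵀ·S⁻¹ = [-93/128; 31/64]
x' = x̄ + K·y = [-267/128, 153/64]
P' = (I − K·H)·P̄ = [951/128 -765/64; -765/64 703/32]

x' = [-267/128, 153/64]
P' = [951/128 -765/64; -765/64 703/32]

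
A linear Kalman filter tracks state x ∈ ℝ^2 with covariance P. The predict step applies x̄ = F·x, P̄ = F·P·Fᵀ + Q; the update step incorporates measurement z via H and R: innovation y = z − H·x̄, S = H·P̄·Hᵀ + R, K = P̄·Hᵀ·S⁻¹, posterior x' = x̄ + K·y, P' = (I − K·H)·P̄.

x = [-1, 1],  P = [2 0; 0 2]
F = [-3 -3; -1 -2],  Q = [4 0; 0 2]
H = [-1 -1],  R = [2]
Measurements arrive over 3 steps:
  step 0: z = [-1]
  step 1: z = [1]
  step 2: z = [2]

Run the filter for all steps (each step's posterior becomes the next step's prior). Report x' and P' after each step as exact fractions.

step 0: x̄ = F·x = [0, -1]
step 0: P̄ = F·P·Fᵀ + Q = [40 18; 18 12]
step 0: y = z − H·x̄ = [-2]
step 0: S = H·P̄·Hᵀ + R = [90]
step 0: K = P̄·Hᵀ·S⁻¹ = [-29/45; -1/3]
step 0: x' = x̄ + K·y = [58/45, -1/3]
step 0: P' = (I − K·H)·P̄ = [118/45 -4/3; -4/3 2]
step 1: x̄ = F·x = [-43/15, -28/45]
step 1: P̄ = F·P·Fᵀ + Q = [108/5 118/15; 118/15 328/45]
step 1: y = z − H·x̄ = [-112/45]
step 1: S = H·P̄·Hᵀ + R = [2098/45]
step 1: K = P̄·Hᵀ·S⁻¹ = [-663/1049; -341/1049]
step 1: x' = x̄ + K·y = [-1357/1049, 196/1049]
step 1: P' = (I − K·H)·P̄ = [3122/1049 -1796/1049; -1796/1049 2478/1049]
step 2: x̄ = F·x = [3483/1049, 965/1049]
step 2: P̄ = F·P·Fᵀ + Q = [22268/1049 8070/1049; 8070/1049 7948/1049]
step 2: y = z − H·x̄ = [6546/1049]
step 2: S = H·P̄·Hᵀ + R = [48454/1049]
step 2: K = P̄·Hᵀ·S⁻¹ = [-2167/3461; -8009/24227]
step 2: x' = x̄ + K·y = [-2031/3461, -27691/24227]
step 2: P' = (I − K·H)·P̄ = [10798/3461 -6464/3461; -6464/3461 61266/24227]

step 0: x' = [58/45, -1/3], P' = [118/45 -4/3; -4/3 2]
step 1: x' = [-1357/1049, 196/1049], P' = [3122/1049 -1796/1049; -1796/1049 2478/1049]
step 2: x' = [-2031/3461, -27691/24227], P' = [10798/3461 -6464/3461; -6464/3461 61266/24227]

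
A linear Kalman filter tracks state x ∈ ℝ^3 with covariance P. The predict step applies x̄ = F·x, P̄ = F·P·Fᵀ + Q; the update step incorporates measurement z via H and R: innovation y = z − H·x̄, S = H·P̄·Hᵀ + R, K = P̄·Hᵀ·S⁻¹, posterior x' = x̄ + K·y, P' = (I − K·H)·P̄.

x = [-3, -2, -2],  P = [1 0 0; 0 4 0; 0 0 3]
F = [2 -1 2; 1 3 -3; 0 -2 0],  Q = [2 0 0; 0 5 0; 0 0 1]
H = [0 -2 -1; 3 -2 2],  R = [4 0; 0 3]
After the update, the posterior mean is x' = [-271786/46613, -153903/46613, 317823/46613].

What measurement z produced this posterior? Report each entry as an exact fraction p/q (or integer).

x̄ = F·x = [-8, -3, 4]
P̄ = F·P·Fᵀ + Q = [22 -28 8; -28 69 -24; 8 -24 17]
S = H·P̄·Hᵀ + R = [201 434; 434 1169]
K = P̄·Hᵀ·S⁻¹ = [-540/6659 6906/46613; -2298/6659 -4794/46613; -1395/6659 7852/46613]
x' − x̄ = [101118/46613, -14064/46613, 131371/46613] = K·y
y = (KᵀK)⁻¹·Kᵀ·(x' − x̄) = [-3, 13]
z = y + H·x̄ = [-3, 13] + [2, -10] = [-1, 3]

z = [-1, 3]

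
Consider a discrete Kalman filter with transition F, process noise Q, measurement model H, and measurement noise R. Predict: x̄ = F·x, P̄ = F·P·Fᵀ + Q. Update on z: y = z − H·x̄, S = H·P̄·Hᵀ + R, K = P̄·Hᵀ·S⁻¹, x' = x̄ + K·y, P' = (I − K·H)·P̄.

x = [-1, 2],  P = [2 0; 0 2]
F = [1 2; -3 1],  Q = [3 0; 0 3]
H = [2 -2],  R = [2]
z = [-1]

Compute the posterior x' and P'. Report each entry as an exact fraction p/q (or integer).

x' = [32/9, 110/27]
P' = [67/9 196/27; 196/27 613/81]

x̄ = F·x = [3, 5]
P̄ = F·P·Fᵀ + Q = [13 -2; -2 23]
y = z − H·x̄ = [3]
S = H·P̄·Hᵀ + R = [162]
K = P̄·Hᵀ·S⁻¹ = [5/27; -25/81]
x' = x̄ + K·y = [32/9, 110/27]
P' = (I − K·H)·P̄ = [67/9 196/27; 196/27 613/81]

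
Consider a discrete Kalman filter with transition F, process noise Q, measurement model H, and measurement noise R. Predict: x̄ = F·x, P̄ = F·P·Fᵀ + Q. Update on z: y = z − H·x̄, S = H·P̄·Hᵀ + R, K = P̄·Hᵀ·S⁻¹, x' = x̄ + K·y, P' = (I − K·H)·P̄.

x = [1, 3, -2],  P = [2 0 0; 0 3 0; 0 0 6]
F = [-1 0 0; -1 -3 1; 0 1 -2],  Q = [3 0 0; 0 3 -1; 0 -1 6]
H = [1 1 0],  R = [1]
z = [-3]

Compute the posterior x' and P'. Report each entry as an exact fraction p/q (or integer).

x̄ = F·x = [-1, -12, 7]
P̄ = F·P·Fᵀ + Q = [5 2 0; 2 38 -22; 0 -22 33]
y = z − H·x̄ = [10]
S = H·P̄·Hᵀ + R = [48]
K = P̄·Hᵀ·S⁻¹ = [7/48; 5/6; -11/24]
x' = x̄ + K·y = [11/24, -11/3, 29/12]
P' = (I − K·H)·P̄ = [191/48 -23/6 77/24; -23/6 14/3 -11/3; 77/24 -11/3 275/12]

x' = [11/24, -11/3, 29/12]
P' = [191/48 -23/6 77/24; -23/6 14/3 -11/3; 77/24 -11/3 275/12]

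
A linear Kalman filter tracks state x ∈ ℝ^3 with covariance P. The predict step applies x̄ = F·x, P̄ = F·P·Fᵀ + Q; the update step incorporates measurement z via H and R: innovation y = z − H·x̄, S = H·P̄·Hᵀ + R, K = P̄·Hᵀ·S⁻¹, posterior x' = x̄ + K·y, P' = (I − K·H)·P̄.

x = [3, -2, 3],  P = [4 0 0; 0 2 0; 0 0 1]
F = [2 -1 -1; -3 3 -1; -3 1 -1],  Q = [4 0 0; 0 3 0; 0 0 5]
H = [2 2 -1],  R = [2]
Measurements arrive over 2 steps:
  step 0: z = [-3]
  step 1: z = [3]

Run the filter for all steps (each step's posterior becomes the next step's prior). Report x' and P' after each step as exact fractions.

step 0: x' = [149/22, -351/22, -166/11], P' = [1349/66 -703/22 -773/33; -703/22 1201/22 493/11; -773/33 493/11 1420/33]
step 1: x' = [111295/2512, -134597/2512, -27109/1256], P' = [1231095/2512 -1636989/2512 -406501/1256; -1636989/2512 2195255/2512 557223/1256; -406501/1256 557223/1256 150295/628]

step 0: x̄ = F·x = [5, -18, -14]
step 0: P̄ = F·P·Fᵀ + Q = [23 -29 -25; -29 58 43; -25 43 44]
step 0: y = z − H·x̄ = [9]
step 0: S = H·P̄·Hᵀ + R = [66]
step 0: K = P̄·Hᵀ·S⁻¹ = [13/66; 5/22; -4/33]
step 0: x' = x̄ + K·y = [149/22, -351/22, -166/11]
step 0: P' = (I − K·H)·P̄ = [1349/66 -703/22 -773/33; -703/22 1201/22 493/11; -773/33 493/11 1420/33]
step 1: x̄ = F·x = [981/22, -584/11, -233/11]
step 1: P̄ = F·P·Fᵀ + Q = [32639/66 -21253/33 -10474/33; -21253/33 29272/33 14995/33; -10474/33 14995/33 8188/33]
step 1: y = z − H·x̄ = [-13/11]
step 1: S = H·P̄·Hᵀ + R = [2512/33]
step 1: K = P̄·Hᵀ·S⁻¹ = [607/2512; 1043/2512; 427/1256]
step 1: x' = x̄ + K·y = [111295/2512, -134597/2512, -27109/1256]
step 1: P' = (I − K·H)·P̄ = [1231095/2512 -1636989/2512 -406501/1256; -1636989/2512 2195255/2512 557223/1256; -406501/1256 557223/1256 150295/628]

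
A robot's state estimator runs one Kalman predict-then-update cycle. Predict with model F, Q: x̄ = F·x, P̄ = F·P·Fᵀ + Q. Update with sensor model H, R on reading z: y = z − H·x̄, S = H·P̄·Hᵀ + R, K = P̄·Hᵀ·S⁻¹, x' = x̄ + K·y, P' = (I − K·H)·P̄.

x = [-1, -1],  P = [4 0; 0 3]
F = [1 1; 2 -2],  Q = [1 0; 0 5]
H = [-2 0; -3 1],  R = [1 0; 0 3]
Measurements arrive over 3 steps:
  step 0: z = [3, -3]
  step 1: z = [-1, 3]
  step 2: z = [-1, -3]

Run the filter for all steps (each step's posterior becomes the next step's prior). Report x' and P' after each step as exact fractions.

step 0: x' = [-849/616, -8031/1232], P' = [71/308 393/616; 393/616 5559/1232]
step 1: x' = [485/563023, 1341789/563023], P' = [98740/563023 186747/563023; 186747/563023 1598511/563023]
step 2: x' = [42648907/85469236, -307347669/170938472], P' = [7464881/42734618 28438017/85469236; 28438017/85469236 485453049/170938472]

step 0: x̄ = F·x = [-2, 0]
step 0: P̄ = F·P·Fᵀ + Q = [8 2; 2 33]
step 0: y = z − H·x̄ = [-1, -9]
step 0: S = H·P̄·Hᵀ + R = [33 44; 44 96]
step 0: K = P̄·Hᵀ·S⁻¹ = [-71/154 -1/56; -393/308 97/112]
step 0: x' = x̄ + K·y = [-849/616, -8031/1232]
step 0: P' = (I − K·H)·P̄ = [71/308 393/616; 393/616 5559/1232]
step 1: x̄ = F·x = [-9729/1232, 6333/616]
step 1: P̄ = F·P·Fᵀ + Q = [8647/1232 -5275/616; -5275/616 5811/308]
step 1: y = z − H·x̄ = [-10345/616, -5451/176]
step 1: S = H·P̄·Hᵀ + R = [8955/308 5213/88; 5213/88 24009/176]
step 1: K = P̄·Hᵀ·S⁻¹ = [-197480/563023 -36491/563023; -373494/563023 346090/563023]
step 1: x' = x̄ + K·y = [485/563023, 1341789/563023]
step 1: P' = (I − K·H)·P̄ = [98740/563023 186747/563023; 186747/563023 1598511/563023]
step 2: x̄ = F·x = [1342274/563023, -2682608/563023]
step 2: P̄ = F·P·Fᵀ + Q = [2633768/563023 -2999542/563023; -2999542/563023 8110143/563023]
step 2: y = z − H·x̄ = [2121525/563023, 5020361/563023]
step 2: S = H·P̄·Hᵀ + R = [11098095/563023 21801692/563023; 21801692/563023 51500376/563023]
step 2: K = P̄·Hᵀ·S⁻¹ = [-7464881/21367309 -5450423/85469236; -28438017/42734618 104941649/170938472]
step 2: x' = x̄ + K·y = [42648907/85469236, -307347669/170938472]
step 2: P' = (I − K·H)·P̄ = [7464881/42734618 28438017/85469236; 28438017/85469236 485453049/170938472]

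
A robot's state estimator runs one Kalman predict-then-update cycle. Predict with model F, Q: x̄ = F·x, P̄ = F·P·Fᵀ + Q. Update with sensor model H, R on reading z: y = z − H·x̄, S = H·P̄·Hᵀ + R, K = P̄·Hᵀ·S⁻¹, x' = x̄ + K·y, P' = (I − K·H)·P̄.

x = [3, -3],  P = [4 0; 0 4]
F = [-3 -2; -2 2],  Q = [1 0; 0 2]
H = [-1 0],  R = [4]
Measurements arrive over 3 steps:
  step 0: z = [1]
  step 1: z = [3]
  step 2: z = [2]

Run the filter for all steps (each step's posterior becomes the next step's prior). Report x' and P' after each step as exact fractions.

step 0: x̄ = F·x = [-3, -12]
step 0: P̄ = F·P·Fᵀ + Q = [53 8; 8 34]
step 0: y = z − H·x̄ = [-2]
step 0: S = H·P̄·Hᵀ + R = [57]
step 0: K = P̄·Hᵀ·S⁻¹ = [-53/57; -8/57]
step 0: x' = x̄ + K·y = [-65/57, -668/57]
step 0: P' = (I − K·H)·P̄ = [212/57 32/57; 32/57 1874/57]
step 1: x̄ = F·x = [1531/57, -402/19]
step 1: P̄ = F·P·Fᵀ + Q = [9845/57 -2096/19; -2096/19 2734/19]
step 1: y = z − H·x̄ = [1702/57]
step 1: S = H·P̄·Hᵀ + R = [10073/57]
step 1: K = P̄·Hᵀ·S⁻¹ = [-9845/10073; 6288/10073]
step 1: x' = x̄ + K·y = [-23411/10073, -25366/10073]
step 1: P' = (I − K·H)·P̄ = [39380/10073 -25152/10073; -25152/10073 755786/10073]
step 2: x̄ = F·x = [120965/10073, -3910/10073]
step 2: P̄ = F·P·Fᵀ + Q = [3085813/10073 -2736560/10073; -2736560/10073 3402026/10073]
step 2: y = z − H·x̄ = [141111/10073]
step 2: S = H·P̄·Hᵀ + R = [3126105/10073]
step 2: K = P̄·Hᵀ·S⁻¹ = [-3085813/3126105; 547312/625221]
step 2: x' = x̄ + K·y = [-631974/347345, 824946/69469]
step 2: P' = (I − K·H)·P̄ = [12343252/3126105 -2189248/625221; -2189248/625221 62470562/625221]

step 0: x' = [-65/57, -668/57], P' = [212/57 32/57; 32/57 1874/57]
step 1: x' = [-23411/10073, -25366/10073], P' = [39380/10073 -25152/10073; -25152/10073 755786/10073]
step 2: x' = [-631974/347345, 824946/69469], P' = [12343252/3126105 -2189248/625221; -2189248/625221 62470562/625221]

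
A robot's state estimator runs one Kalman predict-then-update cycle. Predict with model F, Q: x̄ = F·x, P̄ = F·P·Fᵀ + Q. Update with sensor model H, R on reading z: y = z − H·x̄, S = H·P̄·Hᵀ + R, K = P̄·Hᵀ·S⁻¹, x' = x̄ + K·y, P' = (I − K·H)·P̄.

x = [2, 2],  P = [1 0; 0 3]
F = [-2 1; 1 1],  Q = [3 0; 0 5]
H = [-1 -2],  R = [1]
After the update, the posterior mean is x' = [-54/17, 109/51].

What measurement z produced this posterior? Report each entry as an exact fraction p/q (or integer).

z = [-1]

x̄ = F·x = [-2, 4]
P̄ = F·P·Fᵀ + Q = [10 1; 1 9]
S = H·P̄·Hᵀ + R = [51]
K = P̄·Hᵀ·S⁻¹ = [-4/17; -19/51]
x' − x̄ = [-20/17, -95/51] = K·y
y = (KᵀK)⁻¹·Kᵀ·(x' − x̄) = [5]
z = y + H·x̄ = [5] + [-6] = [-1]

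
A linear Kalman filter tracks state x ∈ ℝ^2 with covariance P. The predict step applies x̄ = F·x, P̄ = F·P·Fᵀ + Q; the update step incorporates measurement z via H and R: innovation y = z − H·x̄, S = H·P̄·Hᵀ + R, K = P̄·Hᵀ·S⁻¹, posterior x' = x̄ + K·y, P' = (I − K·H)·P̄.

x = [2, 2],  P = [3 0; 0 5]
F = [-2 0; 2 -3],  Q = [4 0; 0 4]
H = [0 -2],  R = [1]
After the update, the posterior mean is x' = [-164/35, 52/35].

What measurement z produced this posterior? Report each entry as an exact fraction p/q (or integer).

x̄ = F·x = [-4, -2]
P̄ = F·P·Fᵀ + Q = [16 -12; -12 61]
S = H·P̄·Hᵀ + R = [245]
K = P̄·Hᵀ·S⁻¹ = [24/245; -122/245]
x' − x̄ = [-24/35, 122/35] = K·y
y = (KᵀK)⁻¹·Kᵀ·(x' − x̄) = [-7]
z = y + H·x̄ = [-7] + [4] = [-3]

z = [-3]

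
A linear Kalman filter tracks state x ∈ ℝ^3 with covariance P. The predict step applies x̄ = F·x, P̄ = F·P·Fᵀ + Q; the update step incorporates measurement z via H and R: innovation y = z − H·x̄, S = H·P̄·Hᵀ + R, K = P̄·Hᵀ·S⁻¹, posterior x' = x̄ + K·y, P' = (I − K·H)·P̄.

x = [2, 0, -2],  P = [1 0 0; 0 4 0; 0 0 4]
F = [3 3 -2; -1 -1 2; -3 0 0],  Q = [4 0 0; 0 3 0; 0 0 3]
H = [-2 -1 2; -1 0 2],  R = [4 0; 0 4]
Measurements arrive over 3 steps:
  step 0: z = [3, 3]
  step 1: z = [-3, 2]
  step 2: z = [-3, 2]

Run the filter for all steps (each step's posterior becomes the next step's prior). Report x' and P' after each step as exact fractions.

step 0: x̄ = F·x = [10, -6, -6]
step 0: P̄ = F·P·Fᵀ + Q = [65 -31 -9; -31 24 3; -9 3 12]
step 0: y = z − H·x̄ = [29, 25]
step 0: S = H·P̄·Hᵀ + R = [272 195; 195 153]
step 0: K = P̄·Hᵀ·S⁻¹ = [-572/1197 239/3591; -23/171 212/513; -52/399 457/1197]
step 0: x' = x̄ + K·y = [-7879/3591, 221/513, -281/1197]
step 0: P' = (I − K·H)·P̄ = [52480/3591 -6380/513 8906/1197; -6380/513 7504/513 -922/171; 8906/1197 -922/171 1789/399]
step 1: x̄ = F·x = [-5770/1197, 4646/3591, 7879/1197]
step 1: P̄ = F·P·Fᵀ + Q = [14632/399 -17540/1197 9992/399; -17540/1197 61441/3591 -45616/1197; 9992/399 -45616/1197 53677/399]
step 1: y = z − H·x̄ = [-88021/3591, -2126/133]
step 1: S = H·P̄·Hᵀ + R = [2152417/3591 69528/133; 69528/133 63656/133]
step 1: K = P̄·Hᵀ·S⁻¹ = [-4996236/6101881 5628127/6101881; 692339/6101881 -3082165/12203762; -2028804/6101881 21307599/24407524]
step 1: x' = x̄ + K·y = [3086712/6101881, 15558392/6101881, 9486393/12203762]
step 1: P' = (I − K·H)·P̄ = [105281312/6101881 -62783860/6101881 63896910/6101881; -62783860/6101881 53850174/6101881 -34474095/6101881; 63896910/6101881 -34474095/6101881 85204509/12203762]
step 2: x̄ = F·x = [587961/77239, -9158711/6101881, -9260136/6101881]
step 2: P̄ = F·P·Fᵀ + Q = [1820464/77239 -452124/77239 11448/77239; -452124/77239 104587167/6101881 -255889104/6101881; 11448/77239 -255889104/6101881 965837451/6101881]
step 2: y = z − H·x̄ = [83953756/6101881, 77172953/6101881]
step 2: S = H·P̄·Hᵀ + R = [5441061215/6101881 4621617176/6101881; 4621617176/6101881 4027956416/6101881]
step 2: K = P̄·Hᵀ·S⁻¹ = [-20433865/32416659 1962632731/2852665992; 809419/86444424 -980804101/7607109312; -36984181/172888848 11027109523/15214218624]
step 2: x' = x̄ + K·y = [1981526681/259333272, -2076601583/691555392, 6508757657/1383110784]
step 2: P' = (I − K·H)·P̄ = [4900809028/356583249 -2013601735/237722166 3921416929/475444332; -2013601735/237722166 5018926969/633925776 -5696539327/1267851552; 3921416929/475444332 -5696539327/1267851552 14132814985/2535703104]

step 0: x' = [-7879/3591, 221/513, -281/1197], P' = [52480/3591 -6380/513 8906/1197; -6380/513 7504/513 -922/171; 8906/1197 -922/171 1789/399]
step 1: x' = [3086712/6101881, 15558392/6101881, 9486393/12203762], P' = [105281312/6101881 -62783860/6101881 63896910/6101881; -62783860/6101881 53850174/6101881 -34474095/6101881; 63896910/6101881 -34474095/6101881 85204509/12203762]
step 2: x' = [1981526681/259333272, -2076601583/691555392, 6508757657/1383110784], P' = [4900809028/356583249 -2013601735/237722166 3921416929/475444332; -2013601735/237722166 5018926969/633925776 -5696539327/1267851552; 3921416929/475444332 -5696539327/1267851552 14132814985/2535703104]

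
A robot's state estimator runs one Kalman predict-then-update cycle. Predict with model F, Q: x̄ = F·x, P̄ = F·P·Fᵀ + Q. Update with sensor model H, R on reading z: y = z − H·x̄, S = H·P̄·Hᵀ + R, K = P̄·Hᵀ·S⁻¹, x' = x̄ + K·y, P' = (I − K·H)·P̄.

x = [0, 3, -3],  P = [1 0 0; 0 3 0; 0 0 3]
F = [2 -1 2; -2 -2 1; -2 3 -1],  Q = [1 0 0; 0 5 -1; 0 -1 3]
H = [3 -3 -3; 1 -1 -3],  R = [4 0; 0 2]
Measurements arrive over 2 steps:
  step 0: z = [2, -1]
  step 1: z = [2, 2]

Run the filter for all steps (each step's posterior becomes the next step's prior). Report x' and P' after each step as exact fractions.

step 0: x̄ = F·x = [-9, -9, 12]
step 0: P̄ = F·P·Fᵀ + Q = [20 8 -19; 8 24 -18; -19 -18 37]
step 0: y = z − H·x̄ = [38, 35]
step 0: S = H·P̄·Hᵀ + R = [607 429; 429 369]
step 0: K = P̄·Hᵀ·S⁻¹ = [262/2219 331/6657; -2348/6657 10246/19971; 997/6657 -9539/19971]
step 0: x' = x̄ + K·y = [-18460/6657, -88801/19971, 19445/19971]
step 0: P' = (I − K·H)·P̄ = [12401/2219 35962/6657 193/6657; 35962/6657 132220/19971 -14942/19971; 193/6657 -14942/19971 11533/19971]
step 1: x̄ = F·x = [16931/19971, 971/63, -175088/19971]
step 1: P̄ = F·P·Fᵀ + Q = [277615/19971 -950/63 -111142/19971; -950/63 6332/63 -2110/63; -111142/19971 -2110/63 505198/19971]
step 1: y = z − H·x̄ = [43034/2219, -27778/2853]
step 1: S = H·P̄·Hᵀ + R = [2285777/2219 103421/317; 103421/317 589645/2853]
step 1: K = P̄·Hᵀ·S⁻¹ = [9297063/151860089 132198490/1063020623; -65577942/151860089 92415326/151860089; 24648072/151860089 -519052474/1063020623]
step 1: x' = x̄ + K·y = [876180089/1063020623, 168998925/151860089, -919836476/1063020623]
step 1: P' = (I − K·H)·P̄ = [1994087014/1063020623 285160946/151860089 -88812196/1063020623; 285160946/151860089 508732156/151860089 -136133954/151860089; -88812196/1063020623 -136133954/151860089 634076810/1063020623]

step 0: x' = [-18460/6657, -88801/19971, 19445/19971], P' = [12401/2219 35962/6657 193/6657; 35962/6657 132220/19971 -14942/19971; 193/6657 -14942/19971 11533/19971]
step 1: x' = [876180089/1063020623, 168998925/151860089, -919836476/1063020623], P' = [1994087014/1063020623 285160946/151860089 -88812196/1063020623; 285160946/151860089 508732156/151860089 -136133954/151860089; -88812196/1063020623 -136133954/151860089 634076810/1063020623]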